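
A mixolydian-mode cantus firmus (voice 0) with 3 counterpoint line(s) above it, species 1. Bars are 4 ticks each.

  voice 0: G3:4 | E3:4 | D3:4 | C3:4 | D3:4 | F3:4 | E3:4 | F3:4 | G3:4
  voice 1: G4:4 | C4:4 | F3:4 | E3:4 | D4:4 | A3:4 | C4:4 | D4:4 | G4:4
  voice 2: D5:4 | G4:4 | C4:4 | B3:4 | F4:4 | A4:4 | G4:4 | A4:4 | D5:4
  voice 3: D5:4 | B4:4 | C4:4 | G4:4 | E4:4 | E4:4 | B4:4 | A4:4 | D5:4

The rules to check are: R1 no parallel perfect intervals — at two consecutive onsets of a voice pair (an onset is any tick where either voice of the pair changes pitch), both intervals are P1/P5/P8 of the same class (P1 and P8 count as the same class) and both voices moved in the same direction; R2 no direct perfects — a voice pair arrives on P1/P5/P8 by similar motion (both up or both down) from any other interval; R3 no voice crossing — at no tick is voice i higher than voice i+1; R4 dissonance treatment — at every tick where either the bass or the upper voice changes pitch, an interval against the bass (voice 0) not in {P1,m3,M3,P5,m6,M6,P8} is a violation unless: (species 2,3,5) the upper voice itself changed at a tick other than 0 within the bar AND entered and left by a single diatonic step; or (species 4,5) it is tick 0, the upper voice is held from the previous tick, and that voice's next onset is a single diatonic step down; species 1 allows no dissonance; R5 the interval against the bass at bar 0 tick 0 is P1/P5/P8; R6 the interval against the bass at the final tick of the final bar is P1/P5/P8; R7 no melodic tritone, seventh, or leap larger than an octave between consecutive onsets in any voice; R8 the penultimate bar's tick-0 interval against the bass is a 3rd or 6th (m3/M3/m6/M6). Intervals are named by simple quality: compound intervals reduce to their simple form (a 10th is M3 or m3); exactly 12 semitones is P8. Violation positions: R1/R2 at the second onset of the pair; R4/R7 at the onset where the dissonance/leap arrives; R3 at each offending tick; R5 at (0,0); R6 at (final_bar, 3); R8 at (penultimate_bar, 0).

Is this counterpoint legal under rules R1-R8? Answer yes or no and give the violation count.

bar 0: v0=G3 v1=G4 v2=D5 v3=D5 (P5)
bar 1: v0=E3 v1=C4 v2=G4 v3=B4 (P5)
bar 2: v0=D3 v1=F3 v2=C4 v3=C4 (m7)
bar 3: v0=C3 v1=E3 v2=B3 v3=G4 (P5)
bar 4: v0=D3 v1=D4 v2=F4 v3=E4 (M2)
bar 5: v0=F3 v1=A3 v2=A4 v3=E4 (M7)
bar 6: v0=E3 v1=C4 v2=G4 v3=B4 (P5)
bar 7: v0=F3 v1=D4 v2=A4 v3=A4 (M3)
bar 8: v0=G3 v1=G4 v2=D5 v3=D5 (P5)
  R1 @ bar1.0: G3/D5 P5 -> E3/B4 P5 similar
  R1 @ bar1.0: G4/D5 P5 -> C4/G4 P5 similar
  R1 @ bar2.0: C4/G4 P5 -> F3/C4 P5 similar
  R2 @ bar2.0: C4/B4 M7 -> F3/C4 P5 similar
  R2 @ bar2.0: G4/B4 M3 -> C4/C4 P1 similar
  R4 @ bar2.0: D3/C4 m7 untreated
  R4 @ bar2.0: D3/C4 m7 untreated
  R7 @ bar2.0: B4->C4 leap 11st
  R1 @ bar3.0: F3/C4 P5 -> E3/B3 P5 similar
  R4 @ bar3.0: C3/B3 M7 untreated
  R2 @ bar4.0: C3/E3 M3 -> D3/D4 P8 similar
  R3 @ bar4.0: F4 above E4
  R4 @ bar4.0: D3/E4 M2 untreated
  R7 @ bar4.0: E3->D4 leap 10st
  R7 @ bar4.0: B3->F4 leap 6st
  R3 @ bar4.1: F4 above E4
  R3 @ bar4.2: F4 above E4
  R3 @ bar4.3: F4 above E4
  R3 @ bar5.0: A4 above E4
  R4 @ bar5.0: F3/E4 M7 untreated
  R3 @ bar5.1: A4 above E4
  R3 @ bar5.2: A4 above E4
  R3 @ bar5.3: A4 above E4
  R1 @ bar7.0: C4/G4 P5 -> D4/A4 P5 similar
  R1 @ bar8.0: D4/A4 P5 -> G4/D5 P5 similar
  R1 @ bar8.0: D4/A4 P5 -> G4/D5 P5 similar
  R1 @ bar8.0: A4/A4 P1 -> D5/D5 P1 similar
  R2 @ bar8.0: F3/D4 M6 -> G3/G4 P8 similar
  R2 @ bar8.0: F3/A4 M3 -> G3/D5 P5 similar
  R2 @ bar8.0: F3/A4 M3 -> G3/D5 P5 similar

No (30 violations)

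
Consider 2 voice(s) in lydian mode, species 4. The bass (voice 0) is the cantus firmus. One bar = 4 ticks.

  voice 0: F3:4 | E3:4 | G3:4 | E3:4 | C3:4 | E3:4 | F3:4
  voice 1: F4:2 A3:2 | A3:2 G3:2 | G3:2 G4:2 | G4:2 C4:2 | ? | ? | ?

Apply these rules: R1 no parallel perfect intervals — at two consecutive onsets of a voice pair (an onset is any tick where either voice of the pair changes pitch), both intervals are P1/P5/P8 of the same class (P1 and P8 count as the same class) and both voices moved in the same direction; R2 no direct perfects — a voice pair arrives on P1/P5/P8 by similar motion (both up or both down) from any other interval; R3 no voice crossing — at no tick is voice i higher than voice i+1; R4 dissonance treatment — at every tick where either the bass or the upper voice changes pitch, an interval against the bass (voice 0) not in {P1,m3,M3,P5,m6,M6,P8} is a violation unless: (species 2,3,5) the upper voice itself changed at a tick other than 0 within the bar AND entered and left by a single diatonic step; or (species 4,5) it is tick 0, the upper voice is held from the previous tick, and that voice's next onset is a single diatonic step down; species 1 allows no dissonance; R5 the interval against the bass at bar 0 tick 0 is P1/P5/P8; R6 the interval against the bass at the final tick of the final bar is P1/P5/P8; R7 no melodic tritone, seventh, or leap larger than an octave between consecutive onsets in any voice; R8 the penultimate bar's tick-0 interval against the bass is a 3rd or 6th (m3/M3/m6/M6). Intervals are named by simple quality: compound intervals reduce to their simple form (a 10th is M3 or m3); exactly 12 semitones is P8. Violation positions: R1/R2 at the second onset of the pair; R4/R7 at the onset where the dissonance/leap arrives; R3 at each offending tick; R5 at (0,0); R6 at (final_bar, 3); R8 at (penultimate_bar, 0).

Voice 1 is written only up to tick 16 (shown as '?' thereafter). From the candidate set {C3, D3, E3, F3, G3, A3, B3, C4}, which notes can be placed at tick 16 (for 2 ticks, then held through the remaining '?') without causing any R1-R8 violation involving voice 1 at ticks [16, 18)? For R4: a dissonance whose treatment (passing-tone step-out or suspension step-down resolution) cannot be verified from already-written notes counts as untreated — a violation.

C3: violates R2
D3: violates R4,R7
E3: legal
F3: violates R4
G3: violates R2
A3: legal
B3: violates R4
C4: legal

{A3, C4, E3}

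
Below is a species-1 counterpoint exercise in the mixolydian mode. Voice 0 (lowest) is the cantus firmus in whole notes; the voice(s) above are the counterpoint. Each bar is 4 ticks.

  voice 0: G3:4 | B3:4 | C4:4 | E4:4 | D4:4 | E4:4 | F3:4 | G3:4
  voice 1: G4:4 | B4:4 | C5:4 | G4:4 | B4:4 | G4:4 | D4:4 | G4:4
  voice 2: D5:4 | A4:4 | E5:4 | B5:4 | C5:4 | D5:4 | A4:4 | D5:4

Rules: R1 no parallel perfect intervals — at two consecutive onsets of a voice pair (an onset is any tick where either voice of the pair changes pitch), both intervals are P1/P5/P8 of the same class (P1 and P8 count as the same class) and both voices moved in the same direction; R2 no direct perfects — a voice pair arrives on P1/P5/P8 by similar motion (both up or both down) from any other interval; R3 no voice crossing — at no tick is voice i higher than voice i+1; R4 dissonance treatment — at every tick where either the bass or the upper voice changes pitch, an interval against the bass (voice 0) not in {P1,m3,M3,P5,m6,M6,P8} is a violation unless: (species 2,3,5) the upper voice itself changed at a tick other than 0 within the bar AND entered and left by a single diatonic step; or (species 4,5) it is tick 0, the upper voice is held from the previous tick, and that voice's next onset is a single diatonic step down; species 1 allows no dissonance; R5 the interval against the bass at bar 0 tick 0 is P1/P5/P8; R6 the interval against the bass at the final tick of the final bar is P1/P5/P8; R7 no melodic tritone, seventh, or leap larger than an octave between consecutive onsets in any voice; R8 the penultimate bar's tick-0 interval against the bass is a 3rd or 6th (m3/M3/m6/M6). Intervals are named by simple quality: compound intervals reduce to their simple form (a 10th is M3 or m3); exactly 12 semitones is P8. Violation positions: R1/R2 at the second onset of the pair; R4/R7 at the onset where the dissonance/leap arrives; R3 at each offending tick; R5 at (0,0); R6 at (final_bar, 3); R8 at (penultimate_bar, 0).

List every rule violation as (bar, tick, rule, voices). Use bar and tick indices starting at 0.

(1, 0, R1, (0, 1))
(1, 0, R3, (1, 2))
(1, 0, R4, (0, 2))
(1, 1, R3, (1, 2))
(1, 2, R3, (1, 2))
(1, 3, R3, (1, 2))
(2, 0, R1, (0, 1))
(3, 0, R2, (0, 2))
(4, 0, R4, (0, 2))
(4, 0, R7, (2,))
(5, 0, R4, (0, 2))
(6, 0, R1, (1, 2))
(6, 0, R7, (0,))
(7, 0, R1, (1, 2))
(7, 0, R2, (0, 1))
(7, 0, R2, (0, 2))

bar 0: v0=G3 v1=G4 v2=D5 downbeat P5
bar 1: v0=B3 v1=B4 v2=A4 downbeat m7
bar 2: v0=C4 v1=C5 v2=E5 downbeat M3
bar 3: v0=E4 v1=G4 v2=B5 downbeat P5
bar 4: v0=D4 v1=B4 v2=C5 downbeat m7
bar 5: v0=E4 v1=G4 v2=D5 downbeat m7
bar 6: v0=F3 v1=D4 v2=A4 downbeat M3
bar 7: v0=G3 v1=G4 v2=D5 downbeat P5
  -> R1 @ bar 1 tick 0 v(0, 1): G3/G4 P8 -> B3/B4 P8 similar
  -> R3 @ bar 1 tick 0 v(1, 2): B4 above A4
  -> R4 @ bar 1 tick 0 v(0, 2): B3/A4 m7 untreated
  -> R3 @ bar 1 tick 1 v(1, 2): B4 above A4
  -> R3 @ bar 1 tick 2 v(1, 2): B4 above A4
  -> R3 @ bar 1 tick 3 v(1, 2): B4 above A4
  -> R1 @ bar 2 tick 0 v(0, 1): B3/B4 P8 -> C4/C5 P8 similar
  -> R2 @ bar 3 tick 0 v(0, 2): C4/E5 M3 -> E4/B5 P5 similar
  -> R4 @ bar 4 tick 0 v(0, 2): D4/C5 m7 untreated
  -> R7 @ bar 4 tick 0 v(2,): B5->C5 leap 11st
  -> R4 @ bar 5 tick 0 v(0, 2): E4/D5 m7 untreated
  -> R1 @ bar 6 tick 0 v(1, 2): G4/D5 P5 -> D4/A4 P5 similar
  -> R7 @ bar 6 tick 0 v(0,): E4->F3 leap 11st
  -> R1 @ bar 7 tick 0 v(1, 2): D4/A4 P5 -> G4/D5 P5 similar
  -> R2 @ bar 7 tick 0 v(0, 1): F3/D4 M6 -> G3/G4 P8 similar
  -> R2 @ bar 7 tick 0 v(0, 2): F3/A4 M3 -> G3/D5 P5 similar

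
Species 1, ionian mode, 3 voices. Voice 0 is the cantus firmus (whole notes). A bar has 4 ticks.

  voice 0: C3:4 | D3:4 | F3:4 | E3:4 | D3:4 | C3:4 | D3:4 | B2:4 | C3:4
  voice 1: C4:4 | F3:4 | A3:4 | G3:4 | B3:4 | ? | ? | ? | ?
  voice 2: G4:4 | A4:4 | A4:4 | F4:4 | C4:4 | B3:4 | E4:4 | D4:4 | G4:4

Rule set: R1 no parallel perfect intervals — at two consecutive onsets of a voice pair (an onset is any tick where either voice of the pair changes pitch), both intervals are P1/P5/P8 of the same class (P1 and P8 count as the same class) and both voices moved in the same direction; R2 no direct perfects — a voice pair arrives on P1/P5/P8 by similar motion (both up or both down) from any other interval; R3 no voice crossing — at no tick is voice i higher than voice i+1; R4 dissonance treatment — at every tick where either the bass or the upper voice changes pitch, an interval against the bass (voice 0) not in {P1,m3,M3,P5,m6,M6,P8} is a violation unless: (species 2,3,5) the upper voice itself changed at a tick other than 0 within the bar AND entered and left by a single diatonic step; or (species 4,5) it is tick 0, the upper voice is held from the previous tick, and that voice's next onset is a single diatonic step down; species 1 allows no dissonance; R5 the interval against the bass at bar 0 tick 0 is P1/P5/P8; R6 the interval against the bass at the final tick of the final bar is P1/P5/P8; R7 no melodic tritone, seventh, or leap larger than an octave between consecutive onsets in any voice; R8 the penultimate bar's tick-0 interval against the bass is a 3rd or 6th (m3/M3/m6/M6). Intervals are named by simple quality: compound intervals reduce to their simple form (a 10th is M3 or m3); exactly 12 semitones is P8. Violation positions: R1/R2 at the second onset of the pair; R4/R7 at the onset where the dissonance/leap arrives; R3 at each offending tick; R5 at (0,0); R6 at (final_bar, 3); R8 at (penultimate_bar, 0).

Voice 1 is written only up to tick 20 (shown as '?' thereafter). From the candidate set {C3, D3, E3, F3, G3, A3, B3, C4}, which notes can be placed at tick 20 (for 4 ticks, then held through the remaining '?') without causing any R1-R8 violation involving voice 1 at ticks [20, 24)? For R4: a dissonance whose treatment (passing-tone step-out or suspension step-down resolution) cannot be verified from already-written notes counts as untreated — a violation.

C3: violates R2,R7
D3: violates R4
E3: violates R2
F3: violates R4,R7
G3: violates R2
A3: legal
B3: violates R4
C4: violates R3

{A3}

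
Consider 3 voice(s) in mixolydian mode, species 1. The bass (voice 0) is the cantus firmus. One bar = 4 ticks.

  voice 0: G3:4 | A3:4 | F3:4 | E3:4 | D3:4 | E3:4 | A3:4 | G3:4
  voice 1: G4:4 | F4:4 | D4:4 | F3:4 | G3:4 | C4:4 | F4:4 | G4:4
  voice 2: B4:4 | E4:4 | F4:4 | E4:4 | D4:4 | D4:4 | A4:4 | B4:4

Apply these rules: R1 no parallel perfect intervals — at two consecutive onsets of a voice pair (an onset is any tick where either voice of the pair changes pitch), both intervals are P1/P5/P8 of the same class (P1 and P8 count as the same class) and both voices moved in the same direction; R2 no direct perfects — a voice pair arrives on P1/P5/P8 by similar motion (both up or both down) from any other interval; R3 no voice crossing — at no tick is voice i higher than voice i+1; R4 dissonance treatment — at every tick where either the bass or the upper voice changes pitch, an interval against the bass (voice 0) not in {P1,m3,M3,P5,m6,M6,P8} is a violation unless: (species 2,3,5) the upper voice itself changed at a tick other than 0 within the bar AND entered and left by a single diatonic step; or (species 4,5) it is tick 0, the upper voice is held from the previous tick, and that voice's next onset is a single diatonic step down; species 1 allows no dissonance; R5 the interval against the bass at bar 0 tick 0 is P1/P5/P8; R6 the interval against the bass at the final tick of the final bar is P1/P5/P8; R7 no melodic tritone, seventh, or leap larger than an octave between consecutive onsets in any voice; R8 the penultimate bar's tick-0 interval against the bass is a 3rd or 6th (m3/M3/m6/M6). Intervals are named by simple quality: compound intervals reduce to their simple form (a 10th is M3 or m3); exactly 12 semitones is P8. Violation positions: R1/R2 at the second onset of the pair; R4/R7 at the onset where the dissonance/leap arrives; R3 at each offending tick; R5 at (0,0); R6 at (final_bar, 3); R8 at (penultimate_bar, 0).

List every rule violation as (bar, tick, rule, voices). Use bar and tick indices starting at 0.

bar 0: v0=G3 v1=G4 v2=B4 downbeat M3
bar 1: v0=A3 v1=F4 v2=E4 downbeat P5
bar 2: v0=F3 v1=D4 v2=F4 downbeat P8
bar 3: v0=E3 v1=F3 v2=E4 downbeat P8
bar 4: v0=D3 v1=G3 v2=D4 downbeat P8
bar 5: v0=E3 v1=C4 v2=D4 downbeat m7
bar 6: v0=A3 v1=F4 v2=A4 downbeat P8
bar 7: v0=G3 v1=G4 v2=B4 downbeat M3
  -> R5 @ bar 0 tick 0 v(0, 2): opens on M3
  -> R3 @ bar 1 tick 0 v(1, 2): F4 above E4
  -> R3 @ bar 1 tick 1 v(1, 2): F4 above E4
  -> R3 @ bar 1 tick 2 v(1, 2): F4 above E4
  -> R3 @ bar 1 tick 3 v(1, 2): F4 above E4
  -> R1 @ bar 3 tick 0 v(0, 2): F3/F4 P8 -> E3/E4 P8 similar
  -> R4 @ bar 3 tick 0 v(0, 1): E3/F3 m2 untreated
  -> R1 @ bar 4 tick 0 v(0, 2): E3/E4 P8 -> D3/D4 P8 similar
  -> R4 @ bar 4 tick 0 v(0, 1): D3/G3 P4 untreated
  -> R4 @ bar 5 tick 0 v(0, 2): E3/D4 m7 untreated
  -> R2 @ bar 6 tick 0 v(0, 2): E3/D4 m7 -> A3/A4 P8 similar
  -> R8 @ bar 6 tick 0 v(0, 2): penult P8 not 3rd/6th
  -> R6 @ bar 7 tick 3 v(0, 2): closes on M3

(0, 0, R5, (0, 2))
(1, 0, R3, (1, 2))
(1, 1, R3, (1, 2))
(1, 2, R3, (1, 2))
(1, 3, R3, (1, 2))
(3, 0, R1, (0, 2))
(3, 0, R4, (0, 1))
(4, 0, R1, (0, 2))
(4, 0, R4, (0, 1))
(5, 0, R4, (0, 2))
(6, 0, R2, (0, 2))
(6, 0, R8, (0, 2))
(7, 3, R6, (0, 2))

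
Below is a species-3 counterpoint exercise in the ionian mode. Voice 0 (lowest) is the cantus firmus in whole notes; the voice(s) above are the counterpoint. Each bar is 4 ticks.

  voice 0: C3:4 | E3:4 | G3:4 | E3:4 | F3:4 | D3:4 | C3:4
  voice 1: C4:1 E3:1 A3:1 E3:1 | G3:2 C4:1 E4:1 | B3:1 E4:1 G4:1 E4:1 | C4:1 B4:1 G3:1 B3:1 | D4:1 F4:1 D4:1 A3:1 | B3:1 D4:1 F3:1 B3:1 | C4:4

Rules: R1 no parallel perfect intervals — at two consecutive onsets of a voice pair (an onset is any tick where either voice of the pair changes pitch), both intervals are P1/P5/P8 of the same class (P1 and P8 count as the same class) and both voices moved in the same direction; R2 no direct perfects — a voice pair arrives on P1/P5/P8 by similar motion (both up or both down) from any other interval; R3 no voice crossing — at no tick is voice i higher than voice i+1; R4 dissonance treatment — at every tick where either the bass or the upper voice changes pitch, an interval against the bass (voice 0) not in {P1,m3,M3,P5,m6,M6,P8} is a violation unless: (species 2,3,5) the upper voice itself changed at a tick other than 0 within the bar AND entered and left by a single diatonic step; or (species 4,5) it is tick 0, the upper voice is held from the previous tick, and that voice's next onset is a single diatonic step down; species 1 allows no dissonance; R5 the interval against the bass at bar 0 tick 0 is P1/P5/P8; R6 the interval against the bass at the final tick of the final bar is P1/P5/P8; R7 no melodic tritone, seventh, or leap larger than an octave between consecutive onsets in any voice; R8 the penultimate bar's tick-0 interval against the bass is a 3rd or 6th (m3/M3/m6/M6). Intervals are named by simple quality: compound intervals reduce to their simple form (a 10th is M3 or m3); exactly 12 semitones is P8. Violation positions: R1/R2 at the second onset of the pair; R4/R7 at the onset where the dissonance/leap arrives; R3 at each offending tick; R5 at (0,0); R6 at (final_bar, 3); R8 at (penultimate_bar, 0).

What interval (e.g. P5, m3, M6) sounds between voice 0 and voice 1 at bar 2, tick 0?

M3

voice 0=G3 voice 1=B3 -> M3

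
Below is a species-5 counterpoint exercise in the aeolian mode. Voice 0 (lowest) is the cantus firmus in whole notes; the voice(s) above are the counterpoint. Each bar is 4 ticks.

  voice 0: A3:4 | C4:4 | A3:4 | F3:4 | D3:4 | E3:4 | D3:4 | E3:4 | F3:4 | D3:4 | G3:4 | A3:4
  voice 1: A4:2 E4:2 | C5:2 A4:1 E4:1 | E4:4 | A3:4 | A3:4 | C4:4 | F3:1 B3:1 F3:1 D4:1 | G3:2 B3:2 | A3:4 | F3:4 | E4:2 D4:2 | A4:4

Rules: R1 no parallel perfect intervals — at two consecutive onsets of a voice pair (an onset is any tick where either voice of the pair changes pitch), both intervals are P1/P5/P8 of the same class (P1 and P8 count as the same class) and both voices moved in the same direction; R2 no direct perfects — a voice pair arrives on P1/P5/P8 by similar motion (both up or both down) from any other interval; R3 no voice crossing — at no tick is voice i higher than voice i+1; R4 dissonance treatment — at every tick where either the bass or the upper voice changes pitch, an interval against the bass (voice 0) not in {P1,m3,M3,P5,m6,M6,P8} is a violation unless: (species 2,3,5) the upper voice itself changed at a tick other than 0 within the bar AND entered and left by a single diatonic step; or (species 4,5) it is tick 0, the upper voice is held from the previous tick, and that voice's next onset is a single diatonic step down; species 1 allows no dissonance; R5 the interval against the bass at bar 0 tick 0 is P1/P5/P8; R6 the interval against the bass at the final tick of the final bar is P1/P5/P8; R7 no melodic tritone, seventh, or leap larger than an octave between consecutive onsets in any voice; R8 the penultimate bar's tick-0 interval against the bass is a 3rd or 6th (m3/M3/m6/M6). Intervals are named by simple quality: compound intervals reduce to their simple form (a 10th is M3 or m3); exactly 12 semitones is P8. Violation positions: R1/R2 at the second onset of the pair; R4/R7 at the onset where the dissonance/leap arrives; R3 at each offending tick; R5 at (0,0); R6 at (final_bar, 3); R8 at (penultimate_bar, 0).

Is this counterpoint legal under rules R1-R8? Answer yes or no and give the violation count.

bar 0: v0=A3 v1=A4 (P8)
bar 1: v0=C4 v1=C5 (P8)
bar 2: v0=A3 v1=E4 (P5)
bar 3: v0=F3 v1=A3 (M3)
bar 4: v0=D3 v1=A3 (P5)
bar 5: v0=E3 v1=C4 (m6)
bar 6: v0=D3 v1=F3 (m3)
bar 7: v0=E3 v1=G3 (m3)
bar 8: v0=F3 v1=A3 (M3)
bar 9: v0=D3 v1=F3 (m3)
bar 10: v0=G3 v1=E4 (M6)
bar 11: v0=A3 v1=A4 (P8)
  R2 @ bar1.0: A3/E4 P5 -> C4/C5 P8 similar
  R7 @ bar6.1: F3->B3 leap 6st
  R7 @ bar6.2: B3->F3 leap 6st
  R7 @ bar10.0: F3->E4 leap 11st
  R2 @ bar11.0: G3/D4 P5 -> A3/A4 P8 similar

No (5 violations)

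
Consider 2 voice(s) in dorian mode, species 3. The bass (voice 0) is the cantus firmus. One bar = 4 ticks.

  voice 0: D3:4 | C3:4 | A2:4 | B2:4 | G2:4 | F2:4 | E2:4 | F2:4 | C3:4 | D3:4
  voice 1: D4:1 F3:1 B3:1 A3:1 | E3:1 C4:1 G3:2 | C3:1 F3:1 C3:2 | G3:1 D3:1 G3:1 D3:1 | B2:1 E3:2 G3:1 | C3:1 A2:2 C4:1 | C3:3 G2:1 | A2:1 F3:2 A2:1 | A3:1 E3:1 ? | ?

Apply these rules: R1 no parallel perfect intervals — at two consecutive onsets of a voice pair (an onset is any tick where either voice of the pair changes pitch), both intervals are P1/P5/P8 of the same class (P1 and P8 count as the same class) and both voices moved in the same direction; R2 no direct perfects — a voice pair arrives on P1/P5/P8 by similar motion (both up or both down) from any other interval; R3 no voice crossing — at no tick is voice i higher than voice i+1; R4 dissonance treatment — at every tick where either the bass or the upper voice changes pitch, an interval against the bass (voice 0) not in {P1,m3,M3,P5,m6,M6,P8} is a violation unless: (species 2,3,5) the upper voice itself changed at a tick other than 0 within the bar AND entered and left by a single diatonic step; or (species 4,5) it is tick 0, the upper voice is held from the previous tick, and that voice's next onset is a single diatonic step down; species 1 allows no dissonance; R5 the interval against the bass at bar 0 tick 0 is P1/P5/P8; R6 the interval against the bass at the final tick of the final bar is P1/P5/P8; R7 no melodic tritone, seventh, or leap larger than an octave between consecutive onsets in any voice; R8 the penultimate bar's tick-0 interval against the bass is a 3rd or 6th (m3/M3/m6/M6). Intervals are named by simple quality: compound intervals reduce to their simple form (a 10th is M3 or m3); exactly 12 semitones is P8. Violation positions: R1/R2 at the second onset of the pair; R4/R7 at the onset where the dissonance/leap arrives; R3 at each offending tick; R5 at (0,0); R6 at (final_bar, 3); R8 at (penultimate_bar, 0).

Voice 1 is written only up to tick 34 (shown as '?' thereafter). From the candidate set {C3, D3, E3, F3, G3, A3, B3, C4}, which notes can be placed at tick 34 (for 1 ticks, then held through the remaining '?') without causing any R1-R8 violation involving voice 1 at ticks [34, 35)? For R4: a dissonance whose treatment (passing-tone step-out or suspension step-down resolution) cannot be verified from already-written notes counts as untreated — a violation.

{A3, C3, C4, E3, G3}

C3: legal
D3: violates R4
E3: legal
F3: violates R4
G3: legal
A3: legal
B3: violates R4
C4: legal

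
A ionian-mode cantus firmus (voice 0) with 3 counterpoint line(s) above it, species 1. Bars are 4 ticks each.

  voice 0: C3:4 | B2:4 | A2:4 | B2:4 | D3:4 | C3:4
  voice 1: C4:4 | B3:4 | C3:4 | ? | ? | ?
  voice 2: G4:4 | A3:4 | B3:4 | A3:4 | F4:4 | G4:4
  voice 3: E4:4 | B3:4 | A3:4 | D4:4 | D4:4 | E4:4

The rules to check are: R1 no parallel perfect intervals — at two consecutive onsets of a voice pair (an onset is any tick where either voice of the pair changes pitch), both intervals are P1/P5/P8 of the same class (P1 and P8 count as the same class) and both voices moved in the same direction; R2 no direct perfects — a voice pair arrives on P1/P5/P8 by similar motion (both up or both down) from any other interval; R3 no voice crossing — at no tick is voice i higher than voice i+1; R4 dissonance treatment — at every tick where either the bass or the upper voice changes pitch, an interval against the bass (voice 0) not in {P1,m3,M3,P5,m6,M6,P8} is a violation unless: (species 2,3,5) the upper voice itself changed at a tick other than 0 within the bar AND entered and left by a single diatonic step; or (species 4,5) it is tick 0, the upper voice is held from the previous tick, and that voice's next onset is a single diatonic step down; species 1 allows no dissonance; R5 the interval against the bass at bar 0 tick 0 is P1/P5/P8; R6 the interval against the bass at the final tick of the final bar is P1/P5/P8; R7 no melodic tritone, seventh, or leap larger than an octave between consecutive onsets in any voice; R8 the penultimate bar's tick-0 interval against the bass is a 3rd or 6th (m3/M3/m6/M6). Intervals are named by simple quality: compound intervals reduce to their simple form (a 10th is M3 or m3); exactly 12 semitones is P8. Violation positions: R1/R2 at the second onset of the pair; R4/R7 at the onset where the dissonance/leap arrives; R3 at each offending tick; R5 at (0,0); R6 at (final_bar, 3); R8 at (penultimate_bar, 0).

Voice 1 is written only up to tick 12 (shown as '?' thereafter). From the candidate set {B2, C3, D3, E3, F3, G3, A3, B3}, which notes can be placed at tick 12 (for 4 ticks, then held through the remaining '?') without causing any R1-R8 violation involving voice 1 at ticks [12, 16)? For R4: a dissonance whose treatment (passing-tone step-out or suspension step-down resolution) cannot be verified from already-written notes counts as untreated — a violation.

{B2}

B2: legal
C3: violates R4
D3: violates R2
E3: violates R4
F3: violates R4
G3: violates R2
A3: violates R4
B3: violates R2,R3,R7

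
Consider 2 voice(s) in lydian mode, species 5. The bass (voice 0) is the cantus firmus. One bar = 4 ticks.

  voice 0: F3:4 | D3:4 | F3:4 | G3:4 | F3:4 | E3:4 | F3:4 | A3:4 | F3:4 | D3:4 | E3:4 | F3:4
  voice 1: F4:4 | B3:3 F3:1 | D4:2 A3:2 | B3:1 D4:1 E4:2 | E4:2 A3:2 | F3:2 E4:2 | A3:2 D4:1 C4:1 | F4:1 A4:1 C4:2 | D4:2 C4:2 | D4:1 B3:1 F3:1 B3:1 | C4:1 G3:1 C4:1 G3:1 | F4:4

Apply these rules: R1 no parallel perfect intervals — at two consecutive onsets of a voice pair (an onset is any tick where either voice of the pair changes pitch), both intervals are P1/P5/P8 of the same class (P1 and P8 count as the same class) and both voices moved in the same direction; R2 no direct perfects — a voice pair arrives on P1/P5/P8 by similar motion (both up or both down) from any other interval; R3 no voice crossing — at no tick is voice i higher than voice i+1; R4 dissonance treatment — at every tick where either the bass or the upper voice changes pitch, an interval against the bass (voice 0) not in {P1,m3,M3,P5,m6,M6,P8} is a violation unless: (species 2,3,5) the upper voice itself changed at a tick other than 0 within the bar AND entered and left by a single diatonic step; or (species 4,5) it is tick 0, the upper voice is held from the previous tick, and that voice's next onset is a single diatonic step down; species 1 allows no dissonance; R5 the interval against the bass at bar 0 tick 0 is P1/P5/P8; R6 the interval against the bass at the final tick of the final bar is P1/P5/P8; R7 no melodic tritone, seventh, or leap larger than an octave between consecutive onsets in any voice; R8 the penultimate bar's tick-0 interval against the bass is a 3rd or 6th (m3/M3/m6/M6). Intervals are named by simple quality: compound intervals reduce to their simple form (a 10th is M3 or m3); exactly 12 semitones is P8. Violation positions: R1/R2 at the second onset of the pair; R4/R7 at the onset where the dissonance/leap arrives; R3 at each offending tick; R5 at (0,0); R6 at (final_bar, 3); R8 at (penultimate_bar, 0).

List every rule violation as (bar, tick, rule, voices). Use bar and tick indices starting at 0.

bar 0: v0=F3 v1=F4 downbeat P8
bar 1: v0=D3 v1=B3 downbeat M6
bar 2: v0=F3 v1=D4 downbeat M6
bar 3: v0=G3 v1=B3 downbeat M3
bar 4: v0=F3 v1=E4 downbeat M7
bar 5: v0=E3 v1=F3 downbeat m2
bar 6: v0=F3 v1=A3 downbeat M3
bar 7: v0=A3 v1=F4 downbeat m6
bar 8: v0=F3 v1=D4 downbeat M6
bar 9: v0=D3 v1=D4 downbeat P8
bar 10: v0=E3 v1=C4 downbeat m6
bar 11: v0=F3 v1=F4 downbeat P8
  -> R7 @ bar 1 tick 0 v(1,): F4->B3 leap 6st
  -> R7 @ bar 1 tick 3 v(1,): B3->F3 leap 6st
  -> R4 @ bar 4 tick 0 v(0, 1): F3/E4 M7 untreated
  -> R4 @ bar 5 tick 0 v(0, 1): E3/F3 m2 untreated
  -> R7 @ bar 5 tick 2 v(1,): F3->E4 leap 11st
  -> R7 @ bar 9 tick 2 v(1,): B3->F3 leap 6st
  -> R7 @ bar 9 tick 3 v(1,): F3->B3 leap 6st
  -> R2 @ bar 11 tick 0 v(0, 1): E3/G3 m3 -> F3/F4 P8 similar
  -> R7 @ bar 11 tick 0 v(1,): G3->F4 leap 10st

(1, 0, R7, (1,))
(1, 3, R7, (1,))
(4, 0, R4, (0, 1))
(5, 0, R4, (0, 1))
(5, 2, R7, (1,))
(9, 2, R7, (1,))
(9, 3, R7, (1,))
(11, 0, R2, (0, 1))
(11, 0, R7, (1,))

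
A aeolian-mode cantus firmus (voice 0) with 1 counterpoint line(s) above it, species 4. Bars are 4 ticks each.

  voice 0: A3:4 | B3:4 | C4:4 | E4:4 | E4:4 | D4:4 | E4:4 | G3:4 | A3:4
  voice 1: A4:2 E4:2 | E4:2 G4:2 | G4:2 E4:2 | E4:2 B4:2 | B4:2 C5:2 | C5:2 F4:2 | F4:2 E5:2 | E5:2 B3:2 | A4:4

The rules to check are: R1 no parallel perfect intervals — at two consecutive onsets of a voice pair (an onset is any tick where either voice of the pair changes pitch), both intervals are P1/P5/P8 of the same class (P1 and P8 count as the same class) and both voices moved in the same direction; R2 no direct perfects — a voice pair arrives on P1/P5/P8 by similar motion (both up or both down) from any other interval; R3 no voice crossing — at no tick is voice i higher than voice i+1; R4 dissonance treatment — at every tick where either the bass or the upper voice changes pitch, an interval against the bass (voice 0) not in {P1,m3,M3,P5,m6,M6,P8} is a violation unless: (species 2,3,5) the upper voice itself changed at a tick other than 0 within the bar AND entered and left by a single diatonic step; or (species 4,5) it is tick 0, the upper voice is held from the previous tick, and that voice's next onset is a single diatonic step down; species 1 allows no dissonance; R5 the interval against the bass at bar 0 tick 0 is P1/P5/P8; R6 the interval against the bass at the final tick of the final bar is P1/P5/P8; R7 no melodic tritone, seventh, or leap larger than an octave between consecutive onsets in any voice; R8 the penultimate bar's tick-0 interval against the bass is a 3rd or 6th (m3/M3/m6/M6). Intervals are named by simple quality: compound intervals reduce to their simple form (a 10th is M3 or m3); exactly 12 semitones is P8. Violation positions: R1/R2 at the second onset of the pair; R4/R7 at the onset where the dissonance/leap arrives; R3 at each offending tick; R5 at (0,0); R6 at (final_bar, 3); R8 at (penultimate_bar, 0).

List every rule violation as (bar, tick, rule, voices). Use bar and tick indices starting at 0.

bar 0: v0=A3 v1=A4 downbeat P8
bar 1: v0=B3 v1=E4 downbeat P4
bar 2: v0=C4 v1=G4 downbeat P5
bar 3: v0=E4 v1=E4 downbeat P1
bar 4: v0=E4 v1=B4 downbeat P5
bar 5: v0=D4 v1=C5 downbeat m7
bar 6: v0=E4 v1=F4 downbeat m2
bar 7: v0=G3 v1=E5 downbeat M6
bar 8: v0=A3 v1=A4 downbeat P8
  -> R4 @ bar 1 tick 0 v(0, 1): B3/E4 P4 untreated
  -> R4 @ bar 5 tick 0 v(0, 1): D4/C5 m7 untreated
  -> R4 @ bar 6 tick 0 v(0, 1): E4/F4 m2 untreated
  -> R7 @ bar 6 tick 2 v(1,): F4->E5 leap 11st
  -> R7 @ bar 7 tick 2 v(1,): E5->B3 leap 17st
  -> R2 @ bar 8 tick 0 v(0, 1): G3/B3 M3 -> A3/A4 P8 similar
  -> R7 @ bar 8 tick 0 v(1,): B3->A4 leap 10st

(1, 0, R4, (0, 1))
(5, 0, R4, (0, 1))
(6, 0, R4, (0, 1))
(6, 2, R7, (1,))
(7, 2, R7, (1,))
(8, 0, R2, (0, 1))
(8, 0, R7, (1,))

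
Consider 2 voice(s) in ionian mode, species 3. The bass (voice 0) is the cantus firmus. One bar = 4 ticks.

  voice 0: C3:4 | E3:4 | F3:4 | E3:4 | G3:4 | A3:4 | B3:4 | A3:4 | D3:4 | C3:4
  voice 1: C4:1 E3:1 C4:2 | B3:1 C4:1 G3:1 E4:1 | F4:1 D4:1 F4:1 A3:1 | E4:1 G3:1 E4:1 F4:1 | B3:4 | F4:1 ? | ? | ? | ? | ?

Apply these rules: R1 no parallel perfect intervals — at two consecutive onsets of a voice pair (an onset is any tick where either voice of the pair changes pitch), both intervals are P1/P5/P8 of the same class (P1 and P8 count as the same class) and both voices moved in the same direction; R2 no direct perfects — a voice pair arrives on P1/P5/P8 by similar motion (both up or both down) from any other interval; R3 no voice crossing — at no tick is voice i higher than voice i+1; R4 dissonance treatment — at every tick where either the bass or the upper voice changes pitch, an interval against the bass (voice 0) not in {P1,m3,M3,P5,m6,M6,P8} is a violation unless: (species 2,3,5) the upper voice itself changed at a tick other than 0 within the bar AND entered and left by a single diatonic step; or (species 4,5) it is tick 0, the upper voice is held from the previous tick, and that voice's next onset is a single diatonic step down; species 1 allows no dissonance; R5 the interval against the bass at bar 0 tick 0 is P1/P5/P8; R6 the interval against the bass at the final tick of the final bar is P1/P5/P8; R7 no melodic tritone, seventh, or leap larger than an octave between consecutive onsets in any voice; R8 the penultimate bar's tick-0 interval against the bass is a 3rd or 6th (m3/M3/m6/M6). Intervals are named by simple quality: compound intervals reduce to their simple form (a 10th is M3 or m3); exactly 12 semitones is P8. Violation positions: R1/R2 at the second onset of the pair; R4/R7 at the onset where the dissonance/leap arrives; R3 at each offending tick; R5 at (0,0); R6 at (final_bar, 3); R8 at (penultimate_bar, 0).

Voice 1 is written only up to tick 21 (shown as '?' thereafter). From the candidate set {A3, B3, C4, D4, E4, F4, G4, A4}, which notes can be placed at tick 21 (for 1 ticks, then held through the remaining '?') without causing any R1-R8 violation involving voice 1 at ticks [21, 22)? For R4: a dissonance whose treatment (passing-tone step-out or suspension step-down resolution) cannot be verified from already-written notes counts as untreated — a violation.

{A3, A4, C4, E4, F4}

A3: legal
B3: violates R4,R7
C4: legal
D4: violates R4
E4: legal
F4: legal
G4: violates R4
A4: legal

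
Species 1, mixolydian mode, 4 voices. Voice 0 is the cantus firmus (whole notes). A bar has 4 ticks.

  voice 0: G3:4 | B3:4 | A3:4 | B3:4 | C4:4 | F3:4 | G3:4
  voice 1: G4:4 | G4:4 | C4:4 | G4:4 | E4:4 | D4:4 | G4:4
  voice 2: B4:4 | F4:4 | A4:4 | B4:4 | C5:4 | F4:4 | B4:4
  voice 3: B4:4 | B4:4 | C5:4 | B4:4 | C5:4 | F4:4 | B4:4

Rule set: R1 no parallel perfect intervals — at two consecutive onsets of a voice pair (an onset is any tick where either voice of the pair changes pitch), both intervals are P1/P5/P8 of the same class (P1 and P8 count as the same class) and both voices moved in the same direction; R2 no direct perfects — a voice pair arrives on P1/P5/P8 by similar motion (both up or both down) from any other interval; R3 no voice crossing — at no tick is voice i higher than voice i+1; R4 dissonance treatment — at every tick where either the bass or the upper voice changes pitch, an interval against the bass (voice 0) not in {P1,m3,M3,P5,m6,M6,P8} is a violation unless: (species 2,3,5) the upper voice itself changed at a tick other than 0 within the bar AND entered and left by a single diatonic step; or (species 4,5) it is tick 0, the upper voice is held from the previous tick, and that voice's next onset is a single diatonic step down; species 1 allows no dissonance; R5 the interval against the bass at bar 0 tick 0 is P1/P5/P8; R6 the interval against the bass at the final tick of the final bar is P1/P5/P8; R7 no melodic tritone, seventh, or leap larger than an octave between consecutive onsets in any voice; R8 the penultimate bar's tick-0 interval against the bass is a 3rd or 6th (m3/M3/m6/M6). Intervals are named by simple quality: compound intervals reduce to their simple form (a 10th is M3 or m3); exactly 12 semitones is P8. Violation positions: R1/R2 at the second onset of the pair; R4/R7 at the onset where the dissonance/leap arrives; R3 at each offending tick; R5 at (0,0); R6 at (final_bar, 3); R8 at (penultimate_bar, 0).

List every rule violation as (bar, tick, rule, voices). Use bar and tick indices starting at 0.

bar 0: v0=G3 v1=G4 v2=B4 v3=B4 downbeat M3
bar 1: v0=B3 v1=G4 v2=F4 v3=B4 downbeat P8
bar 2: v0=A3 v1=C4 v2=A4 v3=C5 downbeat m3
bar 3: v0=B3 v1=G4 v2=B4 v3=B4 downbeat P8
bar 4: v0=C4 v1=E4 v2=C5 v3=C5 downbeat P8
bar 5: v0=F3 v1=D4 v2=F4 v3=F4 downbeat P8
bar 6: v0=G3 v1=G4 v2=B4 v3=B4 downbeat M3
  -> R5 @ bar 0 tick 0 v(0, 2): opens on M3
  -> R5 @ bar 0 tick 0 v(0, 3): opens on M3
  -> R3 @ bar 1 tick 0 v(1, 2): G4 above F4
  -> R4 @ bar 1 tick 0 v(0, 2): B3/F4 TT untreated
  -> R7 @ bar 1 tick 0 v(2,): B4->F4 leap 6st
  -> R3 @ bar 1 tick 1 v(1, 2): G4 above F4
  -> R3 @ bar 1 tick 2 v(1, 2): G4 above F4
  -> R3 @ bar 1 tick 3 v(1, 2): G4 above F4
  -> R1 @ bar 3 tick 0 v(0, 2): A3/A4 P8 -> B3/B4 P8 similar
  -> R1 @ bar 4 tick 0 v(0, 2): B3/B4 P8 -> C4/C5 P8 similar
  -> R1 @ bar 4 tick 0 v(0, 3): B3/B4 P8 -> C4/C5 P8 similar
  -> R1 @ bar 4 tick 0 v(2, 3): B4/B4 P1 -> C5/C5 P1 similar
  -> R1 @ bar 5 tick 0 v(0, 2): C4/C5 P8 -> F3/F4 P8 similar
  -> R1 @ bar 5 tick 0 v(0, 3): C4/C5 P8 -> F3/F4 P8 similar
  -> R1 @ bar 5 tick 0 v(2, 3): C5/C5 P1 -> F4/F4 P1 similar
  -> R8 @ bar 5 tick 0 v(0, 2): penult P8 not 3rd/6th
  -> R8 @ bar 5 tick 0 v(0, 3): penult P8 not 3rd/6th
  -> R1 @ bar 6 tick 0 v(2, 3): F4/F4 P1 -> B4/B4 P1 similar
  -> R2 @ bar 6 tick 0 v(0, 1): F3/D4 M6 -> G3/G4 P8 similar
  -> R7 @ bar 6 tick 0 v(2,): F4->B4 leap 6st
  -> R7 @ bar 6 tick 0 v(3,): F4->B4 leap 6st
  -> R6 @ bar 6 tick 3 v(0, 2): closes on M3
  -> R6 @ bar 6 tick 3 v(0, 3): closes on M3

(0, 0, R5, (0, 2))
(0, 0, R5, (0, 3))
(1, 0, R3, (1, 2))
(1, 0, R4, (0, 2))
(1, 0, R7, (2,))
(1, 1, R3, (1, 2))
(1, 2, R3, (1, 2))
(1, 3, R3, (1, 2))
(3, 0, R1, (0, 2))
(4, 0, R1, (0, 2))
(4, 0, R1, (0, 3))
(4, 0, R1, (2, 3))
(5, 0, R1, (0, 2))
(5, 0, R1, (0, 3))
(5, 0, R1, (2, 3))
(5, 0, R8, (0, 2))
(5, 0, R8, (0, 3))
(6, 0, R1, (2, 3))
(6, 0, R2, (0, 1))
(6, 0, R7, (2,))
(6, 0, R7, (3,))
(6, 3, R6, (0, 2))
(6, 3, R6, (0, 3))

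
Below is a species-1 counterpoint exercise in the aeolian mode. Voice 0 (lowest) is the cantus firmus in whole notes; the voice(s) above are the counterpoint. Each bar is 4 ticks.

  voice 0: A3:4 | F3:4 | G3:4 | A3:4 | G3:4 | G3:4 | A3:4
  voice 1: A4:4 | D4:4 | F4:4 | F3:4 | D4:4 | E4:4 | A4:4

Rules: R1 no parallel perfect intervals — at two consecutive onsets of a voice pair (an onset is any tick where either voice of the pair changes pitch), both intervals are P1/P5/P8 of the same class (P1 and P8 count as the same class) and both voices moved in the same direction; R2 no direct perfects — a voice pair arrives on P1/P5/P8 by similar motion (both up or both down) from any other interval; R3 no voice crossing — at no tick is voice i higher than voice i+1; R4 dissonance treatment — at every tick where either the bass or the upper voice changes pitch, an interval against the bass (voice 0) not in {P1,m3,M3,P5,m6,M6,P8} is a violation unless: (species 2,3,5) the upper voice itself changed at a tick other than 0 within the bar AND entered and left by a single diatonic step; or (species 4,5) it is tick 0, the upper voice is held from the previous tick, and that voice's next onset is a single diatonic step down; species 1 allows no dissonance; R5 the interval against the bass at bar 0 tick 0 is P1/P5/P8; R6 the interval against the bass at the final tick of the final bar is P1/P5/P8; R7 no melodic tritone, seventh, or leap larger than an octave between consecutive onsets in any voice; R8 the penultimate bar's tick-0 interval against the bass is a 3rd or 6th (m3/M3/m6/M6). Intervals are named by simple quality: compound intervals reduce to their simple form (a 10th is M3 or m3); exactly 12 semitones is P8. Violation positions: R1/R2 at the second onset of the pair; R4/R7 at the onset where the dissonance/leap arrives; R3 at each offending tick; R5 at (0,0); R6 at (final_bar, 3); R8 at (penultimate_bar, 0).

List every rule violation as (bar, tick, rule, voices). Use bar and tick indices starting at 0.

bar 0: v0=A3 v1=A4 downbeat P8
bar 1: v0=F3 v1=D4 downbeat M6
bar 2: v0=G3 v1=F4 downbeat m7
bar 3: v0=A3 v1=F3 downbeat M3
bar 4: v0=G3 v1=D4 downbeat P5
bar 5: v0=G3 v1=E4 downbeat M6
bar 6: v0=A3 v1=A4 downbeat P8
  -> R4 @ bar 2 tick 0 v(0, 1): G3/F4 m7 untreated
  -> R3 @ bar 3 tick 0 v(0, 1): A3 above F3
  -> R3 @ bar 3 tick 1 v(0, 1): A3 above F3
  -> R3 @ bar 3 tick 2 v(0, 1): A3 above F3
  -> R3 @ bar 3 tick 3 v(0, 1): A3 above F3
  -> R2 @ bar 6 tick 0 v(0, 1): G3/E4 M6 -> A3/A4 P8 similar

(2, 0, R4, (0, 1))
(3, 0, R3, (0, 1))
(3, 1, R3, (0, 1))
(3, 2, R3, (0, 1))
(3, 3, R3, (0, 1))
(6, 0, R2, (0, 1))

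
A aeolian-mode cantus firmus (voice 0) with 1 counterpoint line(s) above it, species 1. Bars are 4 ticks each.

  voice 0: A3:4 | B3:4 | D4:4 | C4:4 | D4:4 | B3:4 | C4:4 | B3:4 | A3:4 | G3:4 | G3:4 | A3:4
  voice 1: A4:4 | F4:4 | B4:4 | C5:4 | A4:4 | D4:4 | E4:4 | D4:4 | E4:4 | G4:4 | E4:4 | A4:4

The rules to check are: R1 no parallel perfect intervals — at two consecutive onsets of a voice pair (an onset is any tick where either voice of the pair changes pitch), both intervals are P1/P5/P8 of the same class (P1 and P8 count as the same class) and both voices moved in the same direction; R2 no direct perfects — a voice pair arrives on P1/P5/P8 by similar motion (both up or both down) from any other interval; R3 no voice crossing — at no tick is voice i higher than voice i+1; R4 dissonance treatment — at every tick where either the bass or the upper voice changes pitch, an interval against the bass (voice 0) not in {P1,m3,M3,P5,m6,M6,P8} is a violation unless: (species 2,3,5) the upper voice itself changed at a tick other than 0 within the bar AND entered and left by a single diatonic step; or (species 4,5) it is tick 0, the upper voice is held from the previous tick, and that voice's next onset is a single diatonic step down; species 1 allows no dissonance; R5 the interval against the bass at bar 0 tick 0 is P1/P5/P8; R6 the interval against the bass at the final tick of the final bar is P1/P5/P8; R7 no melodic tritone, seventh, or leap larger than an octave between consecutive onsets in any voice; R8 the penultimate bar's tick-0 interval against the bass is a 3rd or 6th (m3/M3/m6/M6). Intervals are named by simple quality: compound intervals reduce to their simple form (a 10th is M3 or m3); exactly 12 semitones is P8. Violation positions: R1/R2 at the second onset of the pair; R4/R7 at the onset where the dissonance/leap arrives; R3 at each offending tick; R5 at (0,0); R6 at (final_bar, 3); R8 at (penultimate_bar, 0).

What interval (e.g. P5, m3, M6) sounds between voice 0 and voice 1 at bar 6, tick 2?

voice 0=C4 voice 1=E4 -> M3

M3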